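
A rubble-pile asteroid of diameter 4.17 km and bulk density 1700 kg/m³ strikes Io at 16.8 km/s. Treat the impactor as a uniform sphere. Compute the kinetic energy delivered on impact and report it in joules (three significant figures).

d = 4170 m; v = 16800 m/s.
Mass m = (π/6) ρ d³ = (π/6) × 1700 × (4170)³ = 6.454 × 10^13 kg
E = ½ m v² = 0.5 × 6.454 × 10^13 × (16800)² = 9.108 × 10^21 J

E ≈ 9.11 × 10^21 J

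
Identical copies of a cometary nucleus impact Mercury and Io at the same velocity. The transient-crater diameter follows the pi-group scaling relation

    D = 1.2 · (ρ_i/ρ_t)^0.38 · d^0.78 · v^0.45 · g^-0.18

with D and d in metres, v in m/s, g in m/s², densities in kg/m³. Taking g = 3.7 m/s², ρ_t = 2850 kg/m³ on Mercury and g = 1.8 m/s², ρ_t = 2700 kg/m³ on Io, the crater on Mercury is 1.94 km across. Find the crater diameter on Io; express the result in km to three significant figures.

The impactor-only factors (d, v, ρ_i) cancel in the ratio, leaving D_Io/D_Mercury = (g_Io/g_Mercury)^-0.18 · (ρ_t,Mercury/ρ_t,Io)^0.38.
(1.8/3.7)^-0.18 = 0.4865^-0.18 = 1.138
(2850/2700)^0.38 = 1.056^0.38 = 1.021
Ratio = 1.138 × 1.021 = 1.162
D_Io = 1.162 × 1.94 km = 2.25 km

D ≈ 2.25 km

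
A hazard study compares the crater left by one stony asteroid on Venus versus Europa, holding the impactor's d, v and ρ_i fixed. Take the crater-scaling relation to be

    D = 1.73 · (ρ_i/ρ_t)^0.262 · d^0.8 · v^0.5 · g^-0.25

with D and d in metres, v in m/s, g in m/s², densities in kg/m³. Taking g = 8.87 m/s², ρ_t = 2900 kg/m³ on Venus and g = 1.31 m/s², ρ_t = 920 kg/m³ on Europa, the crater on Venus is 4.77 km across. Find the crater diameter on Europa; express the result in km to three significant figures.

D ≈ 10.4 km

The impactor-only factors (d, v, ρ_i) cancel in the ratio, leaving D_Europa/D_Venus = (g_Europa/g_Venus)^-0.25 · (ρ_t,Venus/ρ_t,Europa)^0.262.
(1.31/8.87)^-0.25 = 0.1477^-0.25 = 1.613
(2900/920)^0.262 = 3.152^0.262 = 1.351
Ratio = 1.613 × 1.351 = 2.179
D_Europa = 2.179 × 4.77 km = 10.4 km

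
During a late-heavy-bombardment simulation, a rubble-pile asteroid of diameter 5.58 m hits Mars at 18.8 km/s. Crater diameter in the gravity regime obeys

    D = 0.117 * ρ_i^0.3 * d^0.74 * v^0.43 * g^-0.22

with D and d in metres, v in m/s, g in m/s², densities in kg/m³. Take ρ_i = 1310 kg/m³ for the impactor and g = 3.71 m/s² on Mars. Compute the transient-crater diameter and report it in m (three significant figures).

D ≈ 186 m

In SI units: v = 18800 m/s.
ρ_i^0.3 = 1310^0.3 = 8.614
d^0.74 = 5.58^0.74 = 3.569
v^0.43 = 18800^0.43 = 68.85
g^-0.22 = 3.71^-0.22 = 0.7494
D = 0.117 × 8.614 × 3.569 × 68.85 × 0.7494 = 185.6 m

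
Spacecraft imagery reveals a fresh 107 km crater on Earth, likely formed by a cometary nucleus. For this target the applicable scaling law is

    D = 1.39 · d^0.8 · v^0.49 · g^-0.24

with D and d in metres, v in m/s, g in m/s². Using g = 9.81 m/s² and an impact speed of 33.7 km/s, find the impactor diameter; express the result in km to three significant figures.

d ≈ 4.29 km

Rearranging for d: d = [D / (1.39 · 33700^0.49 · 9.81^-0.24)]^(1/0.8).
D = 107000 m.
33700^0.49 = 165.4
9.81^-0.24 = 0.5781
Denominator = 1.39 × 165.4 × 0.5781 = 132.9
D / 132.9 = 107000 / 132.9 = 805.1
d = 805.1^(1/0.8) = 805.1^1.25 = 4289 m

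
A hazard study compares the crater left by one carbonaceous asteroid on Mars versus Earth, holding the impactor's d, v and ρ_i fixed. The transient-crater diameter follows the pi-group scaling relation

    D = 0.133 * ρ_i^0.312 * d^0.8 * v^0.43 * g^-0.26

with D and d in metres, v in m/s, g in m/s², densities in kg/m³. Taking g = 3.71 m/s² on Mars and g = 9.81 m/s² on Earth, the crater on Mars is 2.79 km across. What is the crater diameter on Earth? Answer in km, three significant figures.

All impactor-dependent factors cancel in the ratio, leaving D_Earth/D_Mars = (g_Earth/g_Mars)^-0.26.
(9.81/3.71)^-0.26 = 2.644^-0.26 = 0.7766
D_Earth = 0.7766 × 2.79 km = 2.17 km

D ≈ 2.17 km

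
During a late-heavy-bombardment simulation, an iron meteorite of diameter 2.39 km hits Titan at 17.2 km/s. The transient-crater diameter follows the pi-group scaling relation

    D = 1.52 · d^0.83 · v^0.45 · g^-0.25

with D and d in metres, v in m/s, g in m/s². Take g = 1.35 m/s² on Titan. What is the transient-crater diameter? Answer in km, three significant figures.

D ≈ 72.3 km

In SI units: d = 2390 m, v = 17200 m/s.
d^0.83 = 2390^0.83 = 636.9
v^0.45 = 17200^0.45 = 80.54
g^-0.25 = 1.35^-0.25 = 0.9277
D = 1.52 × 636.9 × 80.54 × 0.9277 = 72333 m
   = 72.33 km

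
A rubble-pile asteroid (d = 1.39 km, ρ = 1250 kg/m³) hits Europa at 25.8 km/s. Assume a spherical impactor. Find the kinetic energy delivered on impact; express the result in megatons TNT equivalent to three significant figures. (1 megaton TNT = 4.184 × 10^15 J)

E ≈ 1.40 × 10^5 Mt TNT

d = 1390 m; v = 25800 m/s.
Mass m = (π/6) ρ d³ = (π/6) × 1250 × (1390)³ = 1.758 × 10^12 kg
E = ½ m v² = 0.5 × 1.758 × 10^12 × (25800)² = 5.851 × 10^20 J
   = 5.851 × 10^20 / 4.184×10^15 = 1.398 × 10^5 Mt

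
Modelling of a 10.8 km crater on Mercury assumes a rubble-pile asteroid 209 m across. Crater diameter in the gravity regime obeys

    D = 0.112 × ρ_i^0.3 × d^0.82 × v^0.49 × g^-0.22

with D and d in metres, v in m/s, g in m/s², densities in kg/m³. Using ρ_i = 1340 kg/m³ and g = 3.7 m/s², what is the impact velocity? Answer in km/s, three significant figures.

v ≈ 42.6 km/s

Rearranging for v: v = [D / (0.112 · 1340^0.3 · 209^0.82 · 3.7^-0.22)]^(1/0.49).
D = 10800 m.
1340^0.3 = 8.672
209^0.82 = 79.90
3.7^-0.22 = 0.7499
Denominator = 0.112 × 8.672 × 79.90 × 0.7499 = 58.20
D / 58.20 = 10800 / 58.20 = 185.6
v = 185.6^(1/0.49) = 185.6^2.0408 = 42630 m/s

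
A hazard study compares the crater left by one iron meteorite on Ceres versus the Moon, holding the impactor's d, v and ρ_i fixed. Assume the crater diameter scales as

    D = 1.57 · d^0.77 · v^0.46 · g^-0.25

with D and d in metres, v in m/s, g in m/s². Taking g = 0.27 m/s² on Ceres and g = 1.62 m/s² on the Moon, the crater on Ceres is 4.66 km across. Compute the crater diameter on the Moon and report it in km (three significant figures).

All impactor-dependent factors cancel in the ratio, leaving D_Moon/D_Ceres = (g_Moon/g_Ceres)^-0.25.
(1.62/0.27)^-0.25 = 6.000^-0.25 = 0.6389
D_Moon = 0.6389 × 4.66 km = 2.98 km

D ≈ 2.98 km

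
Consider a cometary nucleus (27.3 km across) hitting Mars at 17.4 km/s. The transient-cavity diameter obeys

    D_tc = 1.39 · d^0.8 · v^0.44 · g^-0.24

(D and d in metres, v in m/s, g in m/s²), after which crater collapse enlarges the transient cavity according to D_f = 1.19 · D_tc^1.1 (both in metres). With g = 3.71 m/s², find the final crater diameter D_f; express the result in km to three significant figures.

In SI: d = 27300 m, v = 17400 m/s.
d^0.8 = 27300^0.8 = 3539
v^0.44 = 17400^0.44 = 73.42
g^-0.24 = 3.71^-0.24 = 0.7300
D_tc = 1.39 × 3539 × 73.42 × 0.7300 = 2.637 × 10^5 m
D_f = 1.19 × (2.637 × 10^5)^1.1 = 1.093 × 10^6 m
     = 1093 km

D_f ≈ 1090 km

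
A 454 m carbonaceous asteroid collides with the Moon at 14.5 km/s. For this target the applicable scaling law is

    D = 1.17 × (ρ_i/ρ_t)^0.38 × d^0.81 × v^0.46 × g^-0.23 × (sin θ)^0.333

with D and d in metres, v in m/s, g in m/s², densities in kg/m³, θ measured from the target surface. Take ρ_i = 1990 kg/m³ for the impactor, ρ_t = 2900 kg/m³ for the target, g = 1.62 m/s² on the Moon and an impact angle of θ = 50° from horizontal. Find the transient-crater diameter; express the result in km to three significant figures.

In SI units: v = 14500 m/s.
(ρ_i/ρ_t)^0.38 = (1990/2900)^0.38 = 0.8667
d^0.81 = 454^0.81 = 142.0
v^0.46 = 14500^0.46 = 82.08
g^-0.23 = 1.62^-0.23 = 0.8950
(sin 50°)^0.333 = 0.7660^0.333 = 0.9151
D = 1.17 × 0.8667 × 142.0 × 82.08 × 0.8950 × 0.9151 = 9680 m
   = 9.680 km

D ≈ 9.68 km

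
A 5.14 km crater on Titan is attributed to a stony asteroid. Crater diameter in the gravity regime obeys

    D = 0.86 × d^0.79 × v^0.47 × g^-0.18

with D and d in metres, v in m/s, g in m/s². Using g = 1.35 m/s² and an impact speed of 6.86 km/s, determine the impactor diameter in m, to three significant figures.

d ≈ 337 m

Rearranging for d: d = [D / (0.86 · 6860^0.47 · 1.35^-0.18)]^(1/0.79).
D = 5140 m.
6860^0.47 = 63.54
1.35^-0.18 = 0.9474
Denominator = 0.86 × 63.54 × 0.9474 = 51.77
D / 51.77 = 5140 / 51.77 = 99.29
d = 99.29^(1/0.79) = 99.29^1.2658 = 337.0 m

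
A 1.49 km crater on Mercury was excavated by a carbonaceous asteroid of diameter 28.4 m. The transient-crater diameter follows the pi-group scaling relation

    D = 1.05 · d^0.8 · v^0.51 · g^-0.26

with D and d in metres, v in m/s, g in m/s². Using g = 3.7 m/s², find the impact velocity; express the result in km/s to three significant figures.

Rearranging for v: v = [D / (1.05 · 28.4^0.8 · 3.7^-0.26)]^(1/0.51).
D = 1490 m.
28.4^0.8 = 14.54
3.7^-0.26 = 0.7117
Denominator = 1.05 × 14.54 × 0.7117 = 10.87
D / 10.87 = 1490 / 10.87 = 137.1
v = 137.1^(1/0.51) = 137.1^1.9608 = 15499 m/s

v ≈ 15.5 km/s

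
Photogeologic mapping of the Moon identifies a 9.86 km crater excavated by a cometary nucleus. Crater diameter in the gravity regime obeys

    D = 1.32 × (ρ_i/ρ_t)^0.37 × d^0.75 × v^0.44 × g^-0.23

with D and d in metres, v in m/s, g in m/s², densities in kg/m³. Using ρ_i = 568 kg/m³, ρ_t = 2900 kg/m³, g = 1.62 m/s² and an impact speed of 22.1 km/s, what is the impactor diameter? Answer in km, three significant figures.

d ≈ 1.07 km

Rearranging for d: d = [D / (1.32 · (568/2900)^0.37 · 22100^0.44 · 1.62^-0.23)]^(1/0.75).
D = 9860 m.
(568/2900)^0.37 = 0.5470
22100^0.44 = 81.57
1.62^-0.23 = 0.8950
Denominator = 1.32 × 0.5470 × 81.57 × 0.8950 = 52.71
D / 52.71 = 9860 / 52.71 = 187.1
d = 187.1^(1/0.75) = 187.1^1.3333 = 1070 m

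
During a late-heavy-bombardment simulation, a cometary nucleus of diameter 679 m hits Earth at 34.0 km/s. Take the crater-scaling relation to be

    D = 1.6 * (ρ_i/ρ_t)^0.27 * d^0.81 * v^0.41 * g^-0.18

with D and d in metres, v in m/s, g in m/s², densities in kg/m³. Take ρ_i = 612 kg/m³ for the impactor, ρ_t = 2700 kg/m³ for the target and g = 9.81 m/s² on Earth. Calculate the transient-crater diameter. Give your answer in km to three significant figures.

D ≈ 10.1 km

In SI units: v = 34000 m/s.
(ρ_i/ρ_t)^0.27 = (612/2700)^0.27 = 0.6698
d^0.81 = 679^0.81 = 196.7
v^0.41 = 34000^0.41 = 72.10
g^-0.18 = 9.81^-0.18 = 0.6630
D = 1.6 × 0.6698 × 196.7 × 72.10 × 0.6630 = 10077 m
   = 10.08 km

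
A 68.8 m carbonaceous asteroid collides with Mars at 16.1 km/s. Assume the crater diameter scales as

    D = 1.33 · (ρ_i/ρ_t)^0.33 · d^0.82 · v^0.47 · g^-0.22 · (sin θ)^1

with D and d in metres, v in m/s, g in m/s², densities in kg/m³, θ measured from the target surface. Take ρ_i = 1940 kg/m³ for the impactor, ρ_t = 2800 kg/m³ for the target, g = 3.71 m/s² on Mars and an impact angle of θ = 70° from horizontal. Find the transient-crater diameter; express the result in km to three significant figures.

D ≈ 2.53 km

In SI units: v = 16100 m/s.
(ρ_i/ρ_t)^0.33 = (1940/2800)^0.33 = 0.8860
d^0.82 = 68.8^0.82 = 32.12
v^0.47 = 16100^0.47 = 94.89
g^-0.22 = 3.71^-0.22 = 0.7494
(sin 70°)^1 = 0.9397^1 = 0.9397
D = 1.33 × 0.8860 × 32.12 × 94.89 × 0.7494 × 0.9397 = 2529 m
   = 2.529 km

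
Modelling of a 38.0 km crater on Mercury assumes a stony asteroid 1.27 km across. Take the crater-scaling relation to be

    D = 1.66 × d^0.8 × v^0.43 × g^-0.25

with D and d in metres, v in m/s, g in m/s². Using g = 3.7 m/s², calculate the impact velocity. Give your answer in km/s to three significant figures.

Rearranging for v: v = [D / (1.66 · 1270^0.8 · 3.7^-0.25)]^(1/0.43).
D = 38000 m.
1270^0.8 = 304.1
3.7^-0.25 = 0.7210
Denominator = 1.66 × 304.1 × 0.7210 = 364.0
D / 364.0 = 38000 / 364.0 = 104.4
v = 104.4^(1/0.43) = 104.4^2.3256 = 49510 m/s

v ≈ 49.5 km/s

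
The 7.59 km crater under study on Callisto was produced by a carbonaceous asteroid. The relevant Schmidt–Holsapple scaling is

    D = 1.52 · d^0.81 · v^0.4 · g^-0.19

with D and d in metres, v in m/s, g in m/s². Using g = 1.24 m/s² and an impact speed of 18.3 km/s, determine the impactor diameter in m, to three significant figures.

Rearranging for d: d = [D / (1.52 · 18300^0.4 · 1.24^-0.19)]^(1/0.81).
D = 7590 m.
18300^0.4 = 50.70
1.24^-0.19 = 0.9600
Denominator = 1.52 × 50.70 × 0.9600 = 73.98
D / 73.98 = 7590 / 73.98 = 102.6
d = 102.6^(1/0.81) = 102.6^1.2346 = 304.1 m

d ≈ 304 m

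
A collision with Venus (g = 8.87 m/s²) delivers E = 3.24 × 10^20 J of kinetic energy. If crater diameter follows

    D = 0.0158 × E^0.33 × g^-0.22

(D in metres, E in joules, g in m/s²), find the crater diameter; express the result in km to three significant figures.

D ≈ 57.4 km

E^0.33 = (3.24 × 10^20)^0.33 = 5.868 × 10^6
g^-0.22 = 8.87^-0.22 = 0.6187
D = 0.0158 × 5.868 × 10^6 × 0.6187 = 57362 m
   = 57.36 km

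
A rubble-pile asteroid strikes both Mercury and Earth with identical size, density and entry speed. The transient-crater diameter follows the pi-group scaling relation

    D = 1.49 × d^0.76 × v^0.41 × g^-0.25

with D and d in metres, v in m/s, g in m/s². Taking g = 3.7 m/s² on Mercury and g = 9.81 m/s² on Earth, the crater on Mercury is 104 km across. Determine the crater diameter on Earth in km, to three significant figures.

D ≈ 81.5 km

All impactor-dependent factors cancel in the ratio, leaving D_Earth/D_Mercury = (g_Earth/g_Mercury)^-0.25.
(9.81/3.7)^-0.25 = 2.651^-0.25 = 0.7837
D_Earth = 0.7837 × 104 km = 81.5 km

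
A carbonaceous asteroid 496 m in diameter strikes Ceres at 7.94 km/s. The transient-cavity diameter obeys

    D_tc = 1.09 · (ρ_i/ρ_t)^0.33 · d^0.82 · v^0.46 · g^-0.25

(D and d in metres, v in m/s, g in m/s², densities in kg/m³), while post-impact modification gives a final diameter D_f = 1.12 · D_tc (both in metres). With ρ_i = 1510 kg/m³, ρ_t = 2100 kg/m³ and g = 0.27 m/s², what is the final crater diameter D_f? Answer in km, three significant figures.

D_f ≈ 15.3 km

v = 7940 m/s.
(ρ_i/ρ_t)^0.33 = (1510/2100)^0.33 = 0.8969
d^0.82 = 496^0.82 = 162.3
v^0.46 = 7940^0.46 = 62.22
g^-0.25 = 0.27^-0.25 = 1.387
D_tc = 1.09 × 0.8969 × 162.3 × 62.22 × 1.387 = 13690 m
D_f = 1.12 × 13690 = 15333 m
     = 15.33 km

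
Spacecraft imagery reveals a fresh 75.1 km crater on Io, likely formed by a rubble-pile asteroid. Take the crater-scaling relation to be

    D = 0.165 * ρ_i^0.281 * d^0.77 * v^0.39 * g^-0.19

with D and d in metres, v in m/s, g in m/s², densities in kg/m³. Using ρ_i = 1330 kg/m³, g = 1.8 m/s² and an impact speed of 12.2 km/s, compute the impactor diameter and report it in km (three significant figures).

Rearranging for d: d = [D / (0.165 · 1330^0.281 · 12200^0.39 · 1.8^-0.19)]^(1/0.77).
D = 75100 m.
1330^0.281 = 7.547
12200^0.39 = 39.24
1.8^-0.19 = 0.8943
Denominator = 0.165 × 7.547 × 39.24 × 0.8943 = 43.70
D / 43.70 = 75100 / 43.70 = 1719
d = 1719^(1/0.77) = 1719^1.2987 = 15909 m

d ≈ 15.9 km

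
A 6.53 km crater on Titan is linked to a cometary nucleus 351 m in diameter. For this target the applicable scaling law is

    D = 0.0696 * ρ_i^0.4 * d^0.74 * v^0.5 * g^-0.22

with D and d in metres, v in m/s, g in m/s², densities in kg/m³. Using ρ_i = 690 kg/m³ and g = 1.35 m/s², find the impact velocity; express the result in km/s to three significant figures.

v ≈ 9.20 km/s

Rearranging for v: v = [D / (0.0696 · 690^0.4 · 351^0.74 · 1.35^-0.22)]^(1/0.5).
D = 6530 m.
690^0.4 = 13.66
351^0.74 = 76.48
1.35^-0.22 = 0.9361
Denominator = 0.0696 × 13.66 × 76.48 × 0.9361 = 68.07
D / 68.07 = 6530 / 68.07 = 95.93
v = 95.93^(1/0.5) = 95.93^2 = 9203 m/s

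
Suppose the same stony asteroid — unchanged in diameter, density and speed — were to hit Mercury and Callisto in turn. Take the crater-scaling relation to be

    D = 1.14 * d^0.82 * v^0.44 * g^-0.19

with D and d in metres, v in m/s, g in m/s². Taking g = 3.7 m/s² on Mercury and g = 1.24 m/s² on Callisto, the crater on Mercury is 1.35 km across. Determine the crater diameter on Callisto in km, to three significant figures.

D ≈ 1.66 km

All impactor-dependent factors cancel in the ratio, leaving D_Callisto/D_Mercury = (g_Callisto/g_Mercury)^-0.19.
(1.24/3.7)^-0.19 = 0.3351^-0.19 = 1.231
D_Callisto = 1.231 × 1.35 km = 1.66 km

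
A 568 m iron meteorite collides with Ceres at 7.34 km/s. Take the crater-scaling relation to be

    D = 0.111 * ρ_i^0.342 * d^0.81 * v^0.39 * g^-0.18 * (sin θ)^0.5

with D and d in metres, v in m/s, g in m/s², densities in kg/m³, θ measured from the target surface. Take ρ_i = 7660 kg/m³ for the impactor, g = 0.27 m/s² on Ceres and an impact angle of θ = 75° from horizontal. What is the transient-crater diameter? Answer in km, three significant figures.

D ≈ 16.1 km

In SI units: v = 7340 m/s.
ρ_i^0.342 = 7660^0.342 = 21.30
d^0.81 = 568^0.81 = 170.2
v^0.39 = 7340^0.39 = 32.18
g^-0.18 = 0.27^-0.18 = 1.266
(sin 75°)^0.5 = 0.9659^0.5 = 0.9828
D = 0.111 × 21.30 × 170.2 × 32.18 × 1.266 × 0.9828 = 16112 m
   = 16.11 km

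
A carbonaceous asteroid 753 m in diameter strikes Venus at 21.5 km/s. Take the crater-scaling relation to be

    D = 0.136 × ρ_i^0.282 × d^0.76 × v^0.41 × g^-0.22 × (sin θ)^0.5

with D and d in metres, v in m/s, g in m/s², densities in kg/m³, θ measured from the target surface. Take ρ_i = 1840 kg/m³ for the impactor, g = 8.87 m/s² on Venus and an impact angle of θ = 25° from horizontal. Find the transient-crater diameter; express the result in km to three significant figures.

In SI units: v = 21500 m/s.
ρ_i^0.282 = 1840^0.282 = 8.331
d^0.76 = 753^0.76 = 153.6
v^0.41 = 21500^0.41 = 59.74
g^-0.22 = 8.87^-0.22 = 0.6187
(sin 25°)^0.5 = 0.4226^0.5 = 0.6501
D = 0.136 × 8.331 × 153.6 × 59.74 × 0.6187 × 0.6501 = 4182 m
   = 4.182 km

D ≈ 4.18 km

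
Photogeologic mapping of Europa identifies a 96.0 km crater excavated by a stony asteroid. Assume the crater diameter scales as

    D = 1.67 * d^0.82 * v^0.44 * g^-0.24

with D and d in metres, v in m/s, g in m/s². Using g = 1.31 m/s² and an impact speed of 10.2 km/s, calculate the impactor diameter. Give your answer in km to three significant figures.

d ≈ 4.87 km

Rearranging for d: d = [D / (1.67 · 10200^0.44 · 1.31^-0.24)]^(1/0.82).
D = 96000 m.
10200^0.44 = 58.05
1.31^-0.24 = 0.9372
Denominator = 1.67 × 58.05 × 0.9372 = 90.86
D / 90.86 = 96000 / 90.86 = 1057
d = 1057^(1/0.82) = 1057^1.2195 = 4874 m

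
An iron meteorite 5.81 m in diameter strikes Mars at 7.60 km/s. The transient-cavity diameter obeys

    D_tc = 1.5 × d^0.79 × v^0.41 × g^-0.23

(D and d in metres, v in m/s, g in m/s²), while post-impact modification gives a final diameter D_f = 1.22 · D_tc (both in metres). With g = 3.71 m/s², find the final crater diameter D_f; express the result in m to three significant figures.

D_f ≈ 212 m

v = 7600 m/s.
d^0.79 = 5.81^0.79 = 4.015
v^0.41 = 7600^0.41 = 39.01
g^-0.23 = 3.71^-0.23 = 0.7397
D_tc = 1.5 × 4.015 × 39.01 × 0.7397 = 173.8 m
D_f = 1.22 × 173.8 = 212.0 m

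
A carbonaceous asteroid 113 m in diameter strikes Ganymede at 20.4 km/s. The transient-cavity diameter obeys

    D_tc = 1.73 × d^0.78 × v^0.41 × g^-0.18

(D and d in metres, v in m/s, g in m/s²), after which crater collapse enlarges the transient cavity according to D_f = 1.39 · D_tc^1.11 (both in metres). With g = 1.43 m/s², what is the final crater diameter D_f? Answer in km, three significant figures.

v = 20400 m/s.
d^0.78 = 113^0.78 = 39.94
v^0.41 = 20400^0.41 = 58.47
g^-0.18 = 1.43^-0.18 = 0.9376
D_tc = 1.73 × 39.94 × 58.47 × 0.9376 = 3788 m
D_f = 1.39 × (3788)^1.11 = 13033 m
     = 13.03 km

D_f ≈ 13.0 km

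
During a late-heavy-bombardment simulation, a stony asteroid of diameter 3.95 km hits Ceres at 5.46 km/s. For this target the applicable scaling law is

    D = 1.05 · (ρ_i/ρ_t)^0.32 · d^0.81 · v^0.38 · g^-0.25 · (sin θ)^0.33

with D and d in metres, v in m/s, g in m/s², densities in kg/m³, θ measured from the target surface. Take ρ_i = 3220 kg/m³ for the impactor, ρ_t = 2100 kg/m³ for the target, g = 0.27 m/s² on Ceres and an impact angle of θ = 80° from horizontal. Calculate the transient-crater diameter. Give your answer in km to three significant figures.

In SI units: d = 3950 m, v = 5460 m/s.
(ρ_i/ρ_t)^0.32 = (3220/2100)^0.32 = 1.147
d^0.81 = 3950^0.81 = 818.9
v^0.38 = 5460^0.38 = 26.31
g^-0.25 = 0.27^-0.25 = 1.387
(sin 80°)^0.33 = 0.9848^0.33 = 0.9950
D = 1.05 × 1.147 × 818.9 × 26.31 × 1.387 × 0.9950 = 35810 m
   = 35.81 km

D ≈ 35.8 km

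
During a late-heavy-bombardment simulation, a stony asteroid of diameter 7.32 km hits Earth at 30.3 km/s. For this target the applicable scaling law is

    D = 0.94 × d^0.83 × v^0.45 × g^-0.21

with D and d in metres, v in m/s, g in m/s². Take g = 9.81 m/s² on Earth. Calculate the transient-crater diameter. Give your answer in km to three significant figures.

In SI units: d = 7320 m, v = 30300 m/s.
d^0.83 = 7320^0.83 = 1613
v^0.45 = 30300^0.45 = 103.9
g^-0.21 = 9.81^-0.21 = 0.6191
D = 0.94 × 1613 × 103.9 × 0.6191 = 97530 m
   = 97.53 km

D ≈ 97.5 km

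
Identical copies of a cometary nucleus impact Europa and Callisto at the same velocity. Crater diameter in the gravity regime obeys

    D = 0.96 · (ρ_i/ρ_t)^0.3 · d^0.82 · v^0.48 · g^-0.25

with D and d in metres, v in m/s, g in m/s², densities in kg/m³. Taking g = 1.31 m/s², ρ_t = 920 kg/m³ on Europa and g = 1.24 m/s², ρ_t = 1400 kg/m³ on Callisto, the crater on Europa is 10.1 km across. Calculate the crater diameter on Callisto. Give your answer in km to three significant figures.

D ≈ 9.03 km

The impactor-only factors (d, v, ρ_i) cancel in the ratio, leaving D_Callisto/D_Europa = (g_Callisto/g_Europa)^-0.25 · (ρ_t,Europa/ρ_t,Callisto)^0.3.
(1.24/1.31)^-0.25 = 0.9466^-0.25 = 1.014
(920/1400)^0.3 = 0.6571^0.3 = 0.8816
Ratio = 1.014 × 0.8816 = 0.8939
D_Callisto = 0.8939 × 10.1 km = 9.03 km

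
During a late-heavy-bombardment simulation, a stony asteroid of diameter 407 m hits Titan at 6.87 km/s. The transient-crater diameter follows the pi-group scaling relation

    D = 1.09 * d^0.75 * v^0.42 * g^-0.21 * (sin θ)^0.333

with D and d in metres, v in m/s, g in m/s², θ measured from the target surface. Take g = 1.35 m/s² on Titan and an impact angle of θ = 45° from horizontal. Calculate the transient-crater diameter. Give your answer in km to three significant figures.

In SI units: v = 6870 m/s.
d^0.75 = 407^0.75 = 90.61
v^0.42 = 6870^0.42 = 40.88
g^-0.21 = 1.35^-0.21 = 0.9389
(sin 45°)^0.333 = 0.7071^0.333 = 0.8910
D = 1.09 × 90.61 × 40.88 × 0.9389 × 0.8910 = 3378 m
   = 3.378 km

D ≈ 3.38 km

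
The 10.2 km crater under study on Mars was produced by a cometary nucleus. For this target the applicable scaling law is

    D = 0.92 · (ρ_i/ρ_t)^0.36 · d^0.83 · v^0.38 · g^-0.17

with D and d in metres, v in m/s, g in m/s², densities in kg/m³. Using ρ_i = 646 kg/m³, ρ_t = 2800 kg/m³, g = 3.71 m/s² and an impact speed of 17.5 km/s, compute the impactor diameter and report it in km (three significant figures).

Rearranging for d: d = [D / (0.92 · (646/2800)^0.36 · 17500^0.38 · 3.71^-0.17)]^(1/0.83).
D = 10200 m.
(646/2800)^0.36 = 0.5898
17500^0.38 = 40.96
3.71^-0.17 = 0.8002
Denominator = 0.92 × 0.5898 × 40.96 × 0.8002 = 17.78
D / 17.78 = 10200 / 17.78 = 573.7
d = 573.7^(1/0.83) = 573.7^1.2048 = 2107 m

d ≈ 2.11 km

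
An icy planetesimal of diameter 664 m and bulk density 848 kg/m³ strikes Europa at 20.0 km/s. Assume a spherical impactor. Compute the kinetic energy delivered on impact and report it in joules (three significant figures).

E ≈ 2.60 × 10^19 J

v = 20000 m/s.
Mass m = (π/6) ρ d³ = (π/6) × 848 × (664)³ = 1.300 × 10^11 kg
E = ½ m v² = 0.5 × 1.300 × 10^11 × (20000)² = 2.600 × 10^19 J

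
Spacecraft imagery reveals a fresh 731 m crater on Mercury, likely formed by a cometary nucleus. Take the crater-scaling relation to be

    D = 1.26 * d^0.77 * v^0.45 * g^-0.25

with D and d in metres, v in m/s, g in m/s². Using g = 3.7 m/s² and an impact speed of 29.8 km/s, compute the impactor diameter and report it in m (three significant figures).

Rearranging for d: d = [D / (1.26 · 29800^0.45 · 3.7^-0.25)]^(1/0.77).
29800^0.45 = 103.1
3.7^-0.25 = 0.7210
Denominator = 1.26 × 103.1 × 0.7210 = 93.66
D / 93.66 = 731 / 93.66 = 7.805
d = 7.805^(1/0.77) = 7.805^1.2987 = 14.42 m

d ≈ 14.4 m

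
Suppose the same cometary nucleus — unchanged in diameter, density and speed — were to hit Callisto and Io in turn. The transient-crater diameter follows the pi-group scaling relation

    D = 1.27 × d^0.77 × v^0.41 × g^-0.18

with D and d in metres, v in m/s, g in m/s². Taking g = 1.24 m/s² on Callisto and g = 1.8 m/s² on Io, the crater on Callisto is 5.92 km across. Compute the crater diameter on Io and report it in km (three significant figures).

D ≈ 5.54 km

All impactor-dependent factors cancel in the ratio, leaving D_Io/D_Callisto = (g_Io/g_Callisto)^-0.18.
(1.8/1.24)^-0.18 = 1.452^-0.18 = 0.9351
D_Io = 0.9351 × 5.92 km = 5.54 km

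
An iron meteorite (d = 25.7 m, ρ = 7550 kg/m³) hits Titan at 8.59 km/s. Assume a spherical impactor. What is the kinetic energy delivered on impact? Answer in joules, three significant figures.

v = 8590 m/s.
Mass m = (π/6) ρ d³ = (π/6) × 7550 × (25.7)³ = 6.710 × 10^7 kg
E = ½ m v² = 0.5 × 6.710 × 10^7 × (8590)² = 2.476 × 10^15 J

E ≈ 2.48 × 10^15 J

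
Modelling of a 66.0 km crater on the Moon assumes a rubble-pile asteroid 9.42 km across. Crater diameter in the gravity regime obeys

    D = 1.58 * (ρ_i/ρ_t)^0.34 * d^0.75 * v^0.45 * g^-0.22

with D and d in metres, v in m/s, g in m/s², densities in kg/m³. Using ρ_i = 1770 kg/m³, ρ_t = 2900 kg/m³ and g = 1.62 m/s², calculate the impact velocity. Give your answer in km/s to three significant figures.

v ≈ 8.12 km/s

Rearranging for v: v = [D / (1.58 · (1770/2900)^0.34 · 9420^0.75 · 1.62^-0.22)]^(1/0.45).
D = 66000 m.
(1770/2900)^0.34 = 0.8455
9420^0.75 = 956.2
1.62^-0.22 = 0.8993
Denominator = 1.58 × 0.8455 × 956.2 × 0.8993 = 1149
D / 1149 = 66000 / 1149 = 57.44
v = 57.44^(1/0.45) = 57.44^2.2222 = 8116 m/s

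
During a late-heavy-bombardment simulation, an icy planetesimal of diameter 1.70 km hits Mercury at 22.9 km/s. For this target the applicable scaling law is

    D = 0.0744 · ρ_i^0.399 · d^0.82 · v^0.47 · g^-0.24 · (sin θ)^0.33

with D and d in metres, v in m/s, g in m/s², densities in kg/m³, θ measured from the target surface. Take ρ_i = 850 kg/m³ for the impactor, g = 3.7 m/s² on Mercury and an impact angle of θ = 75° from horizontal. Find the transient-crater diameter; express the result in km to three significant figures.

In SI units: d = 1700 m, v = 22900 m/s.
ρ_i^0.399 = 850^0.399 = 14.75
d^0.82 = 1700^0.82 = 445.6
v^0.47 = 22900^0.47 = 112.0
g^-0.24 = 3.7^-0.24 = 0.7305
(sin 75°)^0.33 = 0.9659^0.33 = 0.9886
D = 0.0744 × 14.75 × 445.6 × 112.0 × 0.7305 × 0.9886 = 39552 m
   = 39.55 km

D ≈ 39.6 km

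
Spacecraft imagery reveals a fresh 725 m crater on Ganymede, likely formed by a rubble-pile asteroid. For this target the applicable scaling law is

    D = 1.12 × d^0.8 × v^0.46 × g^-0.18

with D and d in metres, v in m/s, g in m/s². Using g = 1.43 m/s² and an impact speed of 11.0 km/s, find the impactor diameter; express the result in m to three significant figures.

d ≈ 16.8 m

Rearranging for d: d = [D / (1.12 · 11000^0.46 · 1.43^-0.18)]^(1/0.8).
11000^0.46 = 72.28
1.43^-0.18 = 0.9376
Denominator = 1.12 × 72.28 × 0.9376 = 75.90
D / 75.90 = 725 / 75.90 = 9.552
d = 9.552^(1/0.8) = 9.552^1.25 = 16.79 m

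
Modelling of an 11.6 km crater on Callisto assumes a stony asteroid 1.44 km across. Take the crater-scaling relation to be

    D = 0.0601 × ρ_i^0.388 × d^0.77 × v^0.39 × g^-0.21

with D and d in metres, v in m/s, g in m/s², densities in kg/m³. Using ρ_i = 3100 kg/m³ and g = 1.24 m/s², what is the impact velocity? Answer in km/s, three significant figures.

v ≈ 7.83 km/s

Rearranging for v: v = [D / (0.0601 · 3100^0.388 · 1440^0.77 · 1.24^-0.21)]^(1/0.39).
D = 11600 m.
3100^0.388 = 22.63
1440^0.77 = 270.4
1.24^-0.21 = 0.9558
Denominator = 0.0601 × 22.63 × 270.4 × 0.9558 = 351.5
D / 351.5 = 11600 / 351.5 = 33.00
v = 33.00^(1/0.39) = 33.00^2.5641 = 7827 m/s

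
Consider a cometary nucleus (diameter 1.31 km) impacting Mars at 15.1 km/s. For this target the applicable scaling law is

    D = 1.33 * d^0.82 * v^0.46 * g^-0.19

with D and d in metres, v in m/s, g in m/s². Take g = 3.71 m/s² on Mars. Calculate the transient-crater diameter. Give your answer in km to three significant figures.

D ≈ 31.2 km

In SI units: d = 1310 m, v = 15100 m/s.
d^0.82 = 1310^0.82 = 359.9
v^0.46 = 15100^0.46 = 83.62
g^-0.19 = 3.71^-0.19 = 0.7795
D = 1.33 × 359.9 × 83.62 × 0.7795 = 31200 m
   = 31.20 km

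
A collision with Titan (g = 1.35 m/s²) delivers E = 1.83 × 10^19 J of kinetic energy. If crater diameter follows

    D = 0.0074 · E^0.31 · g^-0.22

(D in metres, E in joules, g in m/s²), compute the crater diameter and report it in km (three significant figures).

D ≈ 6.49 km

E^0.31 = (1.83 × 10^19)^0.31 = 9.362 × 10^5
g^-0.22 = 1.35^-0.22 = 0.9361
D = 0.0074 × 9.362 × 10^5 × 0.9361 = 6485 m
   = 6.485 km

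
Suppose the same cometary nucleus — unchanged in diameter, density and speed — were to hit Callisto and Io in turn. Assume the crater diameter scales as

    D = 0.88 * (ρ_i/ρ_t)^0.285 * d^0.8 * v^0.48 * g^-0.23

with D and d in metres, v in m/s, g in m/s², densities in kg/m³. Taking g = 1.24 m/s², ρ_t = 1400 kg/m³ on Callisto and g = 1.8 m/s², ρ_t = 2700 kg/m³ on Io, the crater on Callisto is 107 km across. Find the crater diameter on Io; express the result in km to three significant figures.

D ≈ 81.4 km

The impactor-only factors (d, v, ρ_i) cancel in the ratio, leaving D_Io/D_Callisto = (g_Io/g_Callisto)^-0.23 · (ρ_t,Callisto/ρ_t,Io)^0.285.
(1.8/1.24)^-0.23 = 1.452^-0.23 = 0.9178
(1400/2700)^0.285 = 0.5185^0.285 = 0.8293
Ratio = 0.9178 × 0.8293 = 0.7611
D_Io = 0.7611 × 107 km = 81.4 km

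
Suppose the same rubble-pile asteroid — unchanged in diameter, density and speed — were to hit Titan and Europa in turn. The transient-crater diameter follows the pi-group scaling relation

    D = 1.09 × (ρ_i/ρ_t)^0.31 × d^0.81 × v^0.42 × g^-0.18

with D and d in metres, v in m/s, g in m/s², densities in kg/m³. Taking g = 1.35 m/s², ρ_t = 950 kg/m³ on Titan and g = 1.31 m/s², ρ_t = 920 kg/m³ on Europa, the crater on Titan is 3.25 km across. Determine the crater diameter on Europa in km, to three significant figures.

D ≈ 3.30 km

The impactor-only factors (d, v, ρ_i) cancel in the ratio, leaving D_Europa/D_Titan = (g_Europa/g_Titan)^-0.18 · (ρ_t,Titan/ρ_t,Europa)^0.31.
(1.31/1.35)^-0.18 = 0.9704^-0.18 = 1.005
(950/920)^0.31 = 1.033^0.31 = 1.010
Ratio = 1.005 × 1.010 = 1.015
D_Europa = 1.015 × 3.25 km = 3.30 km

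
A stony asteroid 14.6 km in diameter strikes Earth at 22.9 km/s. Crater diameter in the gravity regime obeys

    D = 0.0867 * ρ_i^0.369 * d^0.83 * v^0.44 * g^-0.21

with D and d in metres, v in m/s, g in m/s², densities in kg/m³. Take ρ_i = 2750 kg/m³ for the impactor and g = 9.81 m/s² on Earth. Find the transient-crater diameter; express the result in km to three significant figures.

In SI units: d = 14600 m, v = 22900 m/s.
ρ_i^0.369 = 2750^0.369 = 18.58
d^0.83 = 14600^0.83 = 2860
v^0.44 = 22900^0.44 = 82.86
g^-0.21 = 9.81^-0.21 = 0.6191
D = 0.0867 × 18.58 × 2860 × 82.86 × 0.6191 = 2.363 × 10^5 m
   = 236.3 km

D ≈ 236 km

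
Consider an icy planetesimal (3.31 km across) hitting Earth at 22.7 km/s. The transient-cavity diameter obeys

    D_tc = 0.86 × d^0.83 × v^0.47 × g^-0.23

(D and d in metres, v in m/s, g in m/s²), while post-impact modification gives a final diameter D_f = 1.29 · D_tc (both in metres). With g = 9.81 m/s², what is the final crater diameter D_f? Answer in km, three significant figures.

D_f ≈ 61.1 km

In SI: d = 3310 m, v = 22700 m/s.
d^0.83 = 3310^0.83 = 834.6
v^0.47 = 22700^0.47 = 111.5
g^-0.23 = 9.81^-0.23 = 0.5914
D_tc = 0.86 × 834.6 × 111.5 × 0.5914 = 47330 m
D_f = 1.29 × 47330 = 61056 m
     = 61.06 km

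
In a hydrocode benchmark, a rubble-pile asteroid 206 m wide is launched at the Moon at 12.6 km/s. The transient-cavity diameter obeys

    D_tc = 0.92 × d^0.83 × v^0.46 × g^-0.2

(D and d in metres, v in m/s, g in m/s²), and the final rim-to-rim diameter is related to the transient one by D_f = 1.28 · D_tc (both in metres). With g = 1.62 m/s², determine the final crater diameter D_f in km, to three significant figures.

v = 12600 m/s.
d^0.83 = 206^0.83 = 83.27
v^0.46 = 12600^0.46 = 76.94
g^-0.2 = 1.62^-0.2 = 0.9080
D_tc = 0.92 × 83.27 × 76.94 × 0.9080 = 5352 m
D_f = 1.28 × 5352 = 6851 m
     = 6.851 km

D_f ≈ 6.85 km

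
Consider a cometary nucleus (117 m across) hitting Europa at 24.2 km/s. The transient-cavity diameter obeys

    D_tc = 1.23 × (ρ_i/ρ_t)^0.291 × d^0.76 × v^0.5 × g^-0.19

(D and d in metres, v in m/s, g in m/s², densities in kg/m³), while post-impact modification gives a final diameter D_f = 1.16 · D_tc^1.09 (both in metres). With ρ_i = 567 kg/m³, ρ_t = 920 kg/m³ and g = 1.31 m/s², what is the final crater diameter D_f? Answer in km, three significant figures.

v = 24200 m/s.
(ρ_i/ρ_t)^0.291 = (567/920)^0.291 = 0.8686
d^0.76 = 117^0.76 = 37.31
v^0.5 = 24200^0.5 = 155.6
g^-0.19 = 1.31^-0.19 = 0.9500
D_tc = 1.23 × 0.8686 × 37.31 × 155.6 × 0.9500 = 5892 m
D_f = 1.16 × (5892)^1.09 = 14929 m
     = 14.93 km

D_f ≈ 14.9 km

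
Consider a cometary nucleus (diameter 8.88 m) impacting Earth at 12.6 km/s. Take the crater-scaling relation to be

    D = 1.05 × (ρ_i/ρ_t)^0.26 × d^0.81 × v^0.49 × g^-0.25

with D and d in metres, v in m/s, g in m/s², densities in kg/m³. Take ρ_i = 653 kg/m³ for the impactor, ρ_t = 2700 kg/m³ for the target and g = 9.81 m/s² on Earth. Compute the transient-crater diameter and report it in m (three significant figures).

D ≈ 246 m

In SI units: v = 12600 m/s.
(ρ_i/ρ_t)^0.26 = (653/2700)^0.26 = 0.6914
d^0.81 = 8.88^0.81 = 5.864
v^0.49 = 12600^0.49 = 102.1
g^-0.25 = 9.81^-0.25 = 0.5650
D = 1.05 × 0.6914 × 5.864 × 102.1 × 0.5650 = 245.6 m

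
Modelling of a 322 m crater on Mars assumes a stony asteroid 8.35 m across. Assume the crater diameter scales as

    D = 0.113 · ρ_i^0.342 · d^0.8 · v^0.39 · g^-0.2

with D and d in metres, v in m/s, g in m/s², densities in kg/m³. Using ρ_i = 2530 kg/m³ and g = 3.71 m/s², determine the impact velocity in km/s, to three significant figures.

v ≈ 18.9 km/s

Rearranging for v: v = [D / (0.113 · 2530^0.342 · 8.35^0.8 · 3.71^-0.2)]^(1/0.39).
2530^0.342 = 14.58
8.35^0.8 = 5.462
3.71^-0.2 = 0.7694
Denominator = 0.113 × 14.58 × 5.462 × 0.7694 = 6.924
D / 6.924 = 322 / 6.924 = 46.50
v = 46.50^(1/0.39) = 46.50^2.5641 = 18859 m/s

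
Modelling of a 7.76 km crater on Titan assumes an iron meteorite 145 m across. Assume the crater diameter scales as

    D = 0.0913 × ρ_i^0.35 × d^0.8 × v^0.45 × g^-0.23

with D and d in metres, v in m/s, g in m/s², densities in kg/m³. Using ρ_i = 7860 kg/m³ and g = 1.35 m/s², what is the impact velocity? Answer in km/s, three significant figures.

Rearranging for v: v = [D / (0.0913 · 7860^0.35 · 145^0.8 · 1.35^-0.23)]^(1/0.45).
D = 7760 m.
7860^0.35 = 23.09
145^0.8 = 53.59
1.35^-0.23 = 0.9333
Denominator = 0.0913 × 23.09 × 53.59 × 0.9333 = 105.4
D / 105.4 = 7760 / 105.4 = 73.62
v = 73.62^(1/0.45) = 73.62^2.2222 = 14088 m/s

v ≈ 14.1 km/s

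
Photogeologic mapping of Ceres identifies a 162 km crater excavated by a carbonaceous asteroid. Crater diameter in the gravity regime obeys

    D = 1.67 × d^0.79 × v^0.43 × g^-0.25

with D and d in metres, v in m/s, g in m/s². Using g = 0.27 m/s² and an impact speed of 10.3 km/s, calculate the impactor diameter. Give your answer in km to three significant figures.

d ≈ 8.88 km

Rearranging for d: d = [D / (1.67 · 10300^0.43 · 0.27^-0.25)]^(1/0.79).
D = 162000 m.
10300^0.43 = 53.15
0.27^-0.25 = 1.387
Denominator = 1.67 × 53.15 × 1.387 = 123.1
D / 123.1 = 162000 / 123.1 = 1316
d = 1316^(1/0.79) = 1316^1.2658 = 8879 m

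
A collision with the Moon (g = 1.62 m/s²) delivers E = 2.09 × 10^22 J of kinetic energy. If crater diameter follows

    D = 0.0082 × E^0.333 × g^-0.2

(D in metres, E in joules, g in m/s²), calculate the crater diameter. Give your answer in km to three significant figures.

D ≈ 202 km

E^0.333 = (2.09 × 10^22)^0.333 = 2.708 × 10^7
g^-0.2 = 1.62^-0.2 = 0.9080
D = 0.0082 × 2.708 × 10^7 × 0.9080 = 2.016 × 10^5 m
   = 201.6 km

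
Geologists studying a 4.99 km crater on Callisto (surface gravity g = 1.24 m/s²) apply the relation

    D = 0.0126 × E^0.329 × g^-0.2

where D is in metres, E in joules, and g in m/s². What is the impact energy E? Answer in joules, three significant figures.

E ≈ 1.18 × 10^17 J

Rearranging: E = [D / (0.0126 · g^-0.2)]^(1/0.329).
D = 4990 m.
g^-0.2 = 1.24^-0.2 = 0.9579
D / (0.0126 × 0.9579) = 4990 / (0.01207) = 4.134 × 10^5
E = (4.134 × 10^5)^3.0395 = 1.177 × 10^17 J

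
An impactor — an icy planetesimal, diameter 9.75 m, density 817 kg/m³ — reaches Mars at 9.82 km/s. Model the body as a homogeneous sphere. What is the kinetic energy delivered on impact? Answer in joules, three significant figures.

v = 9820 m/s.
Mass m = (π/6) ρ d³ = (π/6) × 817 × (9.75)³ = 3.965 × 10^5 kg
E = ½ m v² = 0.5 × 3.965 × 10^5 × (9820)² = 1.912 × 10^13 J

E ≈ 1.91 × 10^13 J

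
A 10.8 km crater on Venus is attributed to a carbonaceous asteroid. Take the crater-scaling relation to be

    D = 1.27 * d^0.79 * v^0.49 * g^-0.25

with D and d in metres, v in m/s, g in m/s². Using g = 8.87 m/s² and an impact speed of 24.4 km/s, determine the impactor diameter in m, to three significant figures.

d ≈ 357 m

Rearranging for d: d = [D / (1.27 · 24400^0.49 · 8.87^-0.25)]^(1/0.79).
D = 10800 m.
24400^0.49 = 141.2
8.87^-0.25 = 0.5795
Denominator = 1.27 × 141.2 × 0.5795 = 103.9
D / 103.9 = 10800 / 103.9 = 103.9
d = 103.9^(1/0.79) = 103.9^1.2658 = 357.0 m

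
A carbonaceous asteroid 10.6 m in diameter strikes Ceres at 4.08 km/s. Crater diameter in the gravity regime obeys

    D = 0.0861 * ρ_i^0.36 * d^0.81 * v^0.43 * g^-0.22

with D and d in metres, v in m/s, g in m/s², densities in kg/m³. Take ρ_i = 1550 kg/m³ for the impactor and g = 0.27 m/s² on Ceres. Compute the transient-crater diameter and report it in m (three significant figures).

In SI units: v = 4080 m/s.
ρ_i^0.36 = 1550^0.36 = 14.08
d^0.81 = 10.6^0.81 = 6.769
v^0.43 = 4080^0.43 = 35.69
g^-0.22 = 0.27^-0.22 = 1.334
D = 0.0861 × 14.08 × 6.769 × 35.69 × 1.334 = 390.7 m

D ≈ 391 m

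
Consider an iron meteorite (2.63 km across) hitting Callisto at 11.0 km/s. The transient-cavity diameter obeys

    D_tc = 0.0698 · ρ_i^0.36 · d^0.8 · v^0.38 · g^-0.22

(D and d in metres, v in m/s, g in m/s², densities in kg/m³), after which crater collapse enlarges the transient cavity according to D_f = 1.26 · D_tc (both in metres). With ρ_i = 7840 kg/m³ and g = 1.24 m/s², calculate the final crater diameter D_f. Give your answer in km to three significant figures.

D_f ≈ 39.6 km

In SI: d = 2630 m, v = 11000 m/s.
ρ_i^0.36 = 7840^0.36 = 25.23
d^0.8 = 2630^0.8 = 544.5
v^0.38 = 11000^0.38 = 34.33
g^-0.22 = 1.24^-0.22 = 0.9538
D_tc = 0.0698 × 25.23 × 544.5 × 34.33 × 0.9538 = 31400 m
D_f = 1.26 × 31400 = 39564 m
     = 39.56 km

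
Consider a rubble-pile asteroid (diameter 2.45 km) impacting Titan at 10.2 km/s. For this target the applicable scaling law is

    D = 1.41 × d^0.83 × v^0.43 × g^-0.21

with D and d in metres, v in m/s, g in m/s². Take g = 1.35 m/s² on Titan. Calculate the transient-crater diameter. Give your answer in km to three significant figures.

D ≈ 45.6 km

In SI units: d = 2450 m, v = 10200 m/s.
d^0.83 = 2450^0.83 = 650.1
v^0.43 = 10200^0.43 = 52.93
g^-0.21 = 1.35^-0.21 = 0.9389
D = 1.41 × 650.1 × 52.93 × 0.9389 = 45553 m
   = 45.55 km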